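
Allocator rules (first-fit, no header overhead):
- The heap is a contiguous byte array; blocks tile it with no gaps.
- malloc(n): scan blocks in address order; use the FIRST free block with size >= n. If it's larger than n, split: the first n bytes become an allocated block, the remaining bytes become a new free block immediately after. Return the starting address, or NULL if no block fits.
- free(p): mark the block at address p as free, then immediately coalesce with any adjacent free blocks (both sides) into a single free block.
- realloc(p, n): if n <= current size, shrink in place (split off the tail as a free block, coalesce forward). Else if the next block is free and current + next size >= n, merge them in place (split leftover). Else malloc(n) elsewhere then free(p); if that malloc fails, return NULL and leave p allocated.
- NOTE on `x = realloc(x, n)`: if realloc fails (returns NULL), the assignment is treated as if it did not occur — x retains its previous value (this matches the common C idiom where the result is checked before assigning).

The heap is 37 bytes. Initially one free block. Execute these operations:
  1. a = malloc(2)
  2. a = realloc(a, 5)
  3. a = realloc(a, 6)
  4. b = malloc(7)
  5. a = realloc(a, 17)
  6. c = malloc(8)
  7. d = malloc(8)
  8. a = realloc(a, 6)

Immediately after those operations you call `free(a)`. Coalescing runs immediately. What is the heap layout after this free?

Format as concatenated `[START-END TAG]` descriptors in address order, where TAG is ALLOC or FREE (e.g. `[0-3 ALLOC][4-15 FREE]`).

Op 1: a = malloc(2) -> a = 0; heap: [0-1 ALLOC][2-36 FREE]
Op 2: a = realloc(a, 5) -> a = 0; heap: [0-4 ALLOC][5-36 FREE]
Op 3: a = realloc(a, 6) -> a = 0; heap: [0-5 ALLOC][6-36 FREE]
Op 4: b = malloc(7) -> b = 6; heap: [0-5 ALLOC][6-12 ALLOC][13-36 FREE]
Op 5: a = realloc(a, 17) -> a = 13; heap: [0-5 FREE][6-12 ALLOC][13-29 ALLOC][30-36 FREE]
Op 6: c = malloc(8) -> c = NULL; heap: [0-5 FREE][6-12 ALLOC][13-29 ALLOC][30-36 FREE]
Op 7: d = malloc(8) -> d = NULL; heap: [0-5 FREE][6-12 ALLOC][13-29 ALLOC][30-36 FREE]
Op 8: a = realloc(a, 6) -> a = 13; heap: [0-5 FREE][6-12 ALLOC][13-18 ALLOC][19-36 FREE]
free(a): a = 13 -> block [13-18 ALLOC]; mark free, coalesce with adjacent free neighbors -> [0-5 FREE][6-12 ALLOC][13-36 FREE]

Answer: [0-5 FREE][6-12 ALLOC][13-36 FREE]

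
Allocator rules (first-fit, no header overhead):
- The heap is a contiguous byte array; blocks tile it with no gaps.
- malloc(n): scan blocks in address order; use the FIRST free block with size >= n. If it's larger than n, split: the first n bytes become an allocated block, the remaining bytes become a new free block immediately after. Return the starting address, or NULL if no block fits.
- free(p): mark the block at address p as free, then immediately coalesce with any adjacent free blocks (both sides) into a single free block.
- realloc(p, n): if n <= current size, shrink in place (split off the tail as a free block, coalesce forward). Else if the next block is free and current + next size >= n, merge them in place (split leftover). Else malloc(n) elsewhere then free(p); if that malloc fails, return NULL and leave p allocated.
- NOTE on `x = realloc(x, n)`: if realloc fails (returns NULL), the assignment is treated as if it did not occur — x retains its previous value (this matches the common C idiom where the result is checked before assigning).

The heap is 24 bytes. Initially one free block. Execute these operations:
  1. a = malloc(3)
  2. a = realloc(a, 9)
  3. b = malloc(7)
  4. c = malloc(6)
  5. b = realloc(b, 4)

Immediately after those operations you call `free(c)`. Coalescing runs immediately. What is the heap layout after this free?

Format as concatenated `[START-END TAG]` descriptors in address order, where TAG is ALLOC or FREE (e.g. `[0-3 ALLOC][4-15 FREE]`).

Answer: [0-8 ALLOC][9-12 ALLOC][13-23 FREE]

Derivation:
Op 1: a = malloc(3) -> a = 0; heap: [0-2 ALLOC][3-23 FREE]
Op 2: a = realloc(a, 9) -> a = 0; heap: [0-8 ALLOC][9-23 FREE]
Op 3: b = malloc(7) -> b = 9; heap: [0-8 ALLOC][9-15 ALLOC][16-23 FREE]
Op 4: c = malloc(6) -> c = 16; heap: [0-8 ALLOC][9-15 ALLOC][16-21 ALLOC][22-23 FREE]
Op 5: b = realloc(b, 4) -> b = 9; heap: [0-8 ALLOC][9-12 ALLOC][13-15 FREE][16-21 ALLOC][22-23 FREE]
free(c): c = 16 -> block [16-21 ALLOC]; mark free, coalesce with adjacent free neighbors -> [0-8 ALLOC][9-12 ALLOC][13-23 FREE]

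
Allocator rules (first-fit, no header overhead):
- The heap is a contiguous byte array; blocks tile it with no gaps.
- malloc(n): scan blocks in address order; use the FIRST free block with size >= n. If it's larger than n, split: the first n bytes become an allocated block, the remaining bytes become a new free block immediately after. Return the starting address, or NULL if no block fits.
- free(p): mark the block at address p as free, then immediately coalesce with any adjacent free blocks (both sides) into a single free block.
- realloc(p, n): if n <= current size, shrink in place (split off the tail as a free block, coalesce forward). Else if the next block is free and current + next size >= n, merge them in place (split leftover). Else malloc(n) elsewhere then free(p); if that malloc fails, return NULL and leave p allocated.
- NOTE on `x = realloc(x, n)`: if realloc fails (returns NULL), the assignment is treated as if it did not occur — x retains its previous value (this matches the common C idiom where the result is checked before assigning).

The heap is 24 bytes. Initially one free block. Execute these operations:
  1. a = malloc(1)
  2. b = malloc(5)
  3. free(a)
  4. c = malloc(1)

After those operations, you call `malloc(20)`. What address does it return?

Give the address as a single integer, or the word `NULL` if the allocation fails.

Op 1: a = malloc(1) -> a = 0; heap: [0-0 ALLOC][1-23 FREE]
Op 2: b = malloc(5) -> b = 1; heap: [0-0 ALLOC][1-5 ALLOC][6-23 FREE]
Op 3: free(a) -> (freed a); heap: [0-0 FREE][1-5 ALLOC][6-23 FREE]
Op 4: c = malloc(1) -> c = 0; heap: [0-0 ALLOC][1-5 ALLOC][6-23 FREE]
malloc(20): first-fit scan over [0-0 ALLOC][1-5 ALLOC][6-23 FREE] -> NULL

Answer: NULL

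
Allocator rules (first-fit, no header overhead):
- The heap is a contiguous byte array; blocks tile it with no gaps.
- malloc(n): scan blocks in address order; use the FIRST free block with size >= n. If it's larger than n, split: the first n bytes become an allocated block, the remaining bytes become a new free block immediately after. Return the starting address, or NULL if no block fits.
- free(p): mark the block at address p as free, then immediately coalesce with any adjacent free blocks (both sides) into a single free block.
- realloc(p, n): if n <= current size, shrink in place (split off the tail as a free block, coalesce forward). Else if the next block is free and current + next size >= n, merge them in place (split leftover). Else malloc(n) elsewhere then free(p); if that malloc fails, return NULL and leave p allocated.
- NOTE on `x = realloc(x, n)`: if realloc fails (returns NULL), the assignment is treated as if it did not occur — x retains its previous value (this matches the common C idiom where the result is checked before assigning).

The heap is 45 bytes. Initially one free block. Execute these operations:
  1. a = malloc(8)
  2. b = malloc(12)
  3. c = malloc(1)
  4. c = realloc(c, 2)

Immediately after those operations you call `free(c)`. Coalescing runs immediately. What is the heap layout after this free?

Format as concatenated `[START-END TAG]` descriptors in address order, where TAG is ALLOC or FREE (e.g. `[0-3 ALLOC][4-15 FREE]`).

Op 1: a = malloc(8) -> a = 0; heap: [0-7 ALLOC][8-44 FREE]
Op 2: b = malloc(12) -> b = 8; heap: [0-7 ALLOC][8-19 ALLOC][20-44 FREE]
Op 3: c = malloc(1) -> c = 20; heap: [0-7 ALLOC][8-19 ALLOC][20-20 ALLOC][21-44 FREE]
Op 4: c = realloc(c, 2) -> c = 20; heap: [0-7 ALLOC][8-19 ALLOC][20-21 ALLOC][22-44 FREE]
free(c): c = 20 -> block [20-21 ALLOC]; mark free, coalesce with adjacent free neighbors -> [0-7 ALLOC][8-19 ALLOC][20-44 FREE]

Answer: [0-7 ALLOC][8-19 ALLOC][20-44 FREE]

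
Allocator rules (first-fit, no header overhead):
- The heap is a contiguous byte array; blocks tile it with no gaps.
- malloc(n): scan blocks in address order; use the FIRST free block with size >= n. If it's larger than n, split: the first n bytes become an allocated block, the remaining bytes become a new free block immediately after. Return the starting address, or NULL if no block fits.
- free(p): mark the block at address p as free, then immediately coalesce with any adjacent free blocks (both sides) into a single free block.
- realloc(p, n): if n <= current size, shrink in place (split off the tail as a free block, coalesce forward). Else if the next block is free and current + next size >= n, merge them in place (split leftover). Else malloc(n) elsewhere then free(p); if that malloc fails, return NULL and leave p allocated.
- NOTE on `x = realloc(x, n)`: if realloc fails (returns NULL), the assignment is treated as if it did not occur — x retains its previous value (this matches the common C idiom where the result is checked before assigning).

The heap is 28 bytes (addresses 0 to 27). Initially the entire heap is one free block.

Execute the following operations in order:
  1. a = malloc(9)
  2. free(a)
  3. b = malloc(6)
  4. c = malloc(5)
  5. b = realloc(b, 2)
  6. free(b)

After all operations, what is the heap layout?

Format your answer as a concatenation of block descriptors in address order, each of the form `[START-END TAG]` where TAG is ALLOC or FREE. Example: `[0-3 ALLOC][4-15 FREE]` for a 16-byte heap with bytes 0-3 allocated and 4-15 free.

Op 1: a = malloc(9) -> a = 0; heap: [0-8 ALLOC][9-27 FREE]
Op 2: free(a) -> (freed a); heap: [0-27 FREE]
Op 3: b = malloc(6) -> b = 0; heap: [0-5 ALLOC][6-27 FREE]
Op 4: c = malloc(5) -> c = 6; heap: [0-5 ALLOC][6-10 ALLOC][11-27 FREE]
Op 5: b = realloc(b, 2) -> b = 0; heap: [0-1 ALLOC][2-5 FREE][6-10 ALLOC][11-27 FREE]
Op 6: free(b) -> (freed b); heap: [0-5 FREE][6-10 ALLOC][11-27 FREE]

Answer: [0-5 FREE][6-10 ALLOC][11-27 FREE]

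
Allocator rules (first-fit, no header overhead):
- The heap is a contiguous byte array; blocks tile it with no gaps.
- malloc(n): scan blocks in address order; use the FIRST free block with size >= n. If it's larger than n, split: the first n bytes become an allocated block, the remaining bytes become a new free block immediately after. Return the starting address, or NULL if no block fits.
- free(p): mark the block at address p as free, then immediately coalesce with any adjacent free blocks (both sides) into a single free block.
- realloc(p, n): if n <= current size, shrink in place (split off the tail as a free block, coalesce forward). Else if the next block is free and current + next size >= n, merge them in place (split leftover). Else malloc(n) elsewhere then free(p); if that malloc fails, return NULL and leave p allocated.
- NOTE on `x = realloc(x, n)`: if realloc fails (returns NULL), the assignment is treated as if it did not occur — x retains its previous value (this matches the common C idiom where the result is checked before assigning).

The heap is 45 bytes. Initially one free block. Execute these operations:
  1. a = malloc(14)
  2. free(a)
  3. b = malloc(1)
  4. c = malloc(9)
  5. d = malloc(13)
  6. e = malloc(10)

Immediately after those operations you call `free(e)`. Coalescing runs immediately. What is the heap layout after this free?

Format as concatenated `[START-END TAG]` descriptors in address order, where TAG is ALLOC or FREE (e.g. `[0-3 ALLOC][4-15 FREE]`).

Answer: [0-0 ALLOC][1-9 ALLOC][10-22 ALLOC][23-44 FREE]

Derivation:
Op 1: a = malloc(14) -> a = 0; heap: [0-13 ALLOC][14-44 FREE]
Op 2: free(a) -> (freed a); heap: [0-44 FREE]
Op 3: b = malloc(1) -> b = 0; heap: [0-0 ALLOC][1-44 FREE]
Op 4: c = malloc(9) -> c = 1; heap: [0-0 ALLOC][1-9 ALLOC][10-44 FREE]
Op 5: d = malloc(13) -> d = 10; heap: [0-0 ALLOC][1-9 ALLOC][10-22 ALLOC][23-44 FREE]
Op 6: e = malloc(10) -> e = 23; heap: [0-0 ALLOC][1-9 ALLOC][10-22 ALLOC][23-32 ALLOC][33-44 FREE]
free(e): e = 23 -> block [23-32 ALLOC]; mark free, coalesce with adjacent free neighbors -> [0-0 ALLOC][1-9 ALLOC][10-22 ALLOC][23-44 FREE]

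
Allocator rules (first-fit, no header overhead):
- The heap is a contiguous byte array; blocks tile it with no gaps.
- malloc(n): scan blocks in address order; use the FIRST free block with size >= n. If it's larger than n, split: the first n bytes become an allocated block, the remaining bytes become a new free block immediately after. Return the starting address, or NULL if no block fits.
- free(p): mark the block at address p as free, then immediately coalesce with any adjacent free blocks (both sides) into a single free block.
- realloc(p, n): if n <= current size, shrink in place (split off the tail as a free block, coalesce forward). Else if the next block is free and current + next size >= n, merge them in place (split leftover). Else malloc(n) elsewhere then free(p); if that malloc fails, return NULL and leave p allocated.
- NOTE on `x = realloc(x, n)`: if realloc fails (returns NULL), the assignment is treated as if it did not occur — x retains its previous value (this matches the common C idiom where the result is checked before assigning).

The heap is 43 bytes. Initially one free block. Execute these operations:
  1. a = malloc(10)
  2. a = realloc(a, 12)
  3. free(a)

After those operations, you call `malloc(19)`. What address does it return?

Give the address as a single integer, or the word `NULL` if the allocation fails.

Answer: 0

Derivation:
Op 1: a = malloc(10) -> a = 0; heap: [0-9 ALLOC][10-42 FREE]
Op 2: a = realloc(a, 12) -> a = 0; heap: [0-11 ALLOC][12-42 FREE]
Op 3: free(a) -> (freed a); heap: [0-42 FREE]
malloc(19): first-fit scan over [0-42 FREE] -> 0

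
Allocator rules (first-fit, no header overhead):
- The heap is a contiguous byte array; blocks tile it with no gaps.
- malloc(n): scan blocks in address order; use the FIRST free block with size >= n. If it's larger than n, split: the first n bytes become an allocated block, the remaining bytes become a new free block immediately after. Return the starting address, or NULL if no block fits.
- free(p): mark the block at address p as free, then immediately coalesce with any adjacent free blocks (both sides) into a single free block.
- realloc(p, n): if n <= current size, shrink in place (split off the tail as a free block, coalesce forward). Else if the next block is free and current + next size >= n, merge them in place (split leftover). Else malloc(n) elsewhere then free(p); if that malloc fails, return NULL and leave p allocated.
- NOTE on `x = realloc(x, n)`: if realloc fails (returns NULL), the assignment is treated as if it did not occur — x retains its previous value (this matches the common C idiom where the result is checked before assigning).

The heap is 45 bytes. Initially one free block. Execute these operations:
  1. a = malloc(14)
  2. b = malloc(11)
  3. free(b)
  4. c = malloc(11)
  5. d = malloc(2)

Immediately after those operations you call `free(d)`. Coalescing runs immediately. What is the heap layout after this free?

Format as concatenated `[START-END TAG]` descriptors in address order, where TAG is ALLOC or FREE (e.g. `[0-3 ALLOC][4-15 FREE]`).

Answer: [0-13 ALLOC][14-24 ALLOC][25-44 FREE]

Derivation:
Op 1: a = malloc(14) -> a = 0; heap: [0-13 ALLOC][14-44 FREE]
Op 2: b = malloc(11) -> b = 14; heap: [0-13 ALLOC][14-24 ALLOC][25-44 FREE]
Op 3: free(b) -> (freed b); heap: [0-13 ALLOC][14-44 FREE]
Op 4: c = malloc(11) -> c = 14; heap: [0-13 ALLOC][14-24 ALLOC][25-44 FREE]
Op 5: d = malloc(2) -> d = 25; heap: [0-13 ALLOC][14-24 ALLOC][25-26 ALLOC][27-44 FREE]
free(d): d = 25 -> block [25-26 ALLOC]; mark free, coalesce with adjacent free neighbors -> [0-13 ALLOC][14-24 ALLOC][25-44 FREE]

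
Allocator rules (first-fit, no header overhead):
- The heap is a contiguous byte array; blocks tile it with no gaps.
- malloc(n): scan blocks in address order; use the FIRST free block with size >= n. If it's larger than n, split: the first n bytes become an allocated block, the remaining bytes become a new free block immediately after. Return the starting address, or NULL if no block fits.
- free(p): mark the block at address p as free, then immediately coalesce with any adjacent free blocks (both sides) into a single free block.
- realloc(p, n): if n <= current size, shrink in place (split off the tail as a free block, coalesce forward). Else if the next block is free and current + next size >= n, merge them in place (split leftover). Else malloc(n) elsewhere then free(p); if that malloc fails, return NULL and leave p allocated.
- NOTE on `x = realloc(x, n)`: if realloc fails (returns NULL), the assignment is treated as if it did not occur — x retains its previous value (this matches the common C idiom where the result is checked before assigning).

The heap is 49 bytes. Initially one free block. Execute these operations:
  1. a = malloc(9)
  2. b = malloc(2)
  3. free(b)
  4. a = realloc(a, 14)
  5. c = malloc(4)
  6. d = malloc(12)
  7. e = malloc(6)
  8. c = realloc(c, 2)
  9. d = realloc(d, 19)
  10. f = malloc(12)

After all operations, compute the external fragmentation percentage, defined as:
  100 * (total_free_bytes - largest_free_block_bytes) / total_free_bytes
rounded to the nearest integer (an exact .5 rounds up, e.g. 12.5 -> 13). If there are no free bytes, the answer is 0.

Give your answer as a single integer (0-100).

Answer: 33

Derivation:
Op 1: a = malloc(9) -> a = 0; heap: [0-8 ALLOC][9-48 FREE]
Op 2: b = malloc(2) -> b = 9; heap: [0-8 ALLOC][9-10 ALLOC][11-48 FREE]
Op 3: free(b) -> (freed b); heap: [0-8 ALLOC][9-48 FREE]
Op 4: a = realloc(a, 14) -> a = 0; heap: [0-13 ALLOC][14-48 FREE]
Op 5: c = malloc(4) -> c = 14; heap: [0-13 ALLOC][14-17 ALLOC][18-48 FREE]
Op 6: d = malloc(12) -> d = 18; heap: [0-13 ALLOC][14-17 ALLOC][18-29 ALLOC][30-48 FREE]
Op 7: e = malloc(6) -> e = 30; heap: [0-13 ALLOC][14-17 ALLOC][18-29 ALLOC][30-35 ALLOC][36-48 FREE]
Op 8: c = realloc(c, 2) -> c = 14; heap: [0-13 ALLOC][14-15 ALLOC][16-17 FREE][18-29 ALLOC][30-35 ALLOC][36-48 FREE]
Op 9: d = realloc(d, 19) -> NULL (d unchanged); heap: [0-13 ALLOC][14-15 ALLOC][16-17 FREE][18-29 ALLOC][30-35 ALLOC][36-48 FREE]
Op 10: f = malloc(12) -> f = 36; heap: [0-13 ALLOC][14-15 ALLOC][16-17 FREE][18-29 ALLOC][30-35 ALLOC][36-47 ALLOC][48-48 FREE]
Free blocks: [2 1] total_free=3 largest=2 -> 100*(3-2)/3 = 100/3 ≈ 33.333 -> rounds to 33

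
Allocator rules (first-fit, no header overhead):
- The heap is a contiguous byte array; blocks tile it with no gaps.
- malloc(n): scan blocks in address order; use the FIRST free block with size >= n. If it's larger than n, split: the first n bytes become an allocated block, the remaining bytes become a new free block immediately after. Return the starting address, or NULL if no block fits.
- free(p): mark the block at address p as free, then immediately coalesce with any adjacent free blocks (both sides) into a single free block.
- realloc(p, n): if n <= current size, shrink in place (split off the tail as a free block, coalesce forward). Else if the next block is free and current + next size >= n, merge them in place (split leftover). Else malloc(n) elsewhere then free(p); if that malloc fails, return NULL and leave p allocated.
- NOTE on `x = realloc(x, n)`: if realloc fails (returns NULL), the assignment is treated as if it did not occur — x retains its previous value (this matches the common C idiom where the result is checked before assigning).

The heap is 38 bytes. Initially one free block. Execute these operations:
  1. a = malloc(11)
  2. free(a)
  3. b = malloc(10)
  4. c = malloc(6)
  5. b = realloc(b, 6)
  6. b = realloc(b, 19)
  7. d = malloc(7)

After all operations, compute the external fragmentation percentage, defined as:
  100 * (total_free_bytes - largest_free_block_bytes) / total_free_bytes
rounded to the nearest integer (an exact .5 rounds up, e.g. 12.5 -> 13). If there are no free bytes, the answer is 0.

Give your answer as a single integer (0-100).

Answer: 50

Derivation:
Op 1: a = malloc(11) -> a = 0; heap: [0-10 ALLOC][11-37 FREE]
Op 2: free(a) -> (freed a); heap: [0-37 FREE]
Op 3: b = malloc(10) -> b = 0; heap: [0-9 ALLOC][10-37 FREE]
Op 4: c = malloc(6) -> c = 10; heap: [0-9 ALLOC][10-15 ALLOC][16-37 FREE]
Op 5: b = realloc(b, 6) -> b = 0; heap: [0-5 ALLOC][6-9 FREE][10-15 ALLOC][16-37 FREE]
Op 6: b = realloc(b, 19) -> b = 16; heap: [0-9 FREE][10-15 ALLOC][16-34 ALLOC][35-37 FREE]
Op 7: d = malloc(7) -> d = 0; heap: [0-6 ALLOC][7-9 FREE][10-15 ALLOC][16-34 ALLOC][35-37 FREE]
Free blocks: [3 3] total_free=6 largest=3 -> 100*(6-3)/6 = 300/6 = 50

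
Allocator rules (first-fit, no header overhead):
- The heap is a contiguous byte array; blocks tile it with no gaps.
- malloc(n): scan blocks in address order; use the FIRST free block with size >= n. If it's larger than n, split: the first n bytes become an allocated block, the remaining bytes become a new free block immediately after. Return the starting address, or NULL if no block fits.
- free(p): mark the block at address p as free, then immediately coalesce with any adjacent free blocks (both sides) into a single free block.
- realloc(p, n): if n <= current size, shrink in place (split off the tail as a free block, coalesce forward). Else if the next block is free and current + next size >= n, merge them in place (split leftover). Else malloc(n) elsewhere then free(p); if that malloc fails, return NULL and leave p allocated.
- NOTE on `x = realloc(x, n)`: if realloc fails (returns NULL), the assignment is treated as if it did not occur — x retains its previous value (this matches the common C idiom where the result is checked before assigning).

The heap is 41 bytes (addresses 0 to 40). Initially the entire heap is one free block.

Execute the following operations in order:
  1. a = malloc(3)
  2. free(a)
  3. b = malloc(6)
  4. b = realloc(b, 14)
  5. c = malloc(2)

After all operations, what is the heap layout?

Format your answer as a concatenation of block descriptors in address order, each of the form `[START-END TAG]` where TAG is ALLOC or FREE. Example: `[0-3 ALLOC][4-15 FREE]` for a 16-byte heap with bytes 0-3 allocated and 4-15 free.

Answer: [0-13 ALLOC][14-15 ALLOC][16-40 FREE]

Derivation:
Op 1: a = malloc(3) -> a = 0; heap: [0-2 ALLOC][3-40 FREE]
Op 2: free(a) -> (freed a); heap: [0-40 FREE]
Op 3: b = malloc(6) -> b = 0; heap: [0-5 ALLOC][6-40 FREE]
Op 4: b = realloc(b, 14) -> b = 0; heap: [0-13 ALLOC][14-40 FREE]
Op 5: c = malloc(2) -> c = 14; heap: [0-13 ALLOC][14-15 ALLOC][16-40 FREE]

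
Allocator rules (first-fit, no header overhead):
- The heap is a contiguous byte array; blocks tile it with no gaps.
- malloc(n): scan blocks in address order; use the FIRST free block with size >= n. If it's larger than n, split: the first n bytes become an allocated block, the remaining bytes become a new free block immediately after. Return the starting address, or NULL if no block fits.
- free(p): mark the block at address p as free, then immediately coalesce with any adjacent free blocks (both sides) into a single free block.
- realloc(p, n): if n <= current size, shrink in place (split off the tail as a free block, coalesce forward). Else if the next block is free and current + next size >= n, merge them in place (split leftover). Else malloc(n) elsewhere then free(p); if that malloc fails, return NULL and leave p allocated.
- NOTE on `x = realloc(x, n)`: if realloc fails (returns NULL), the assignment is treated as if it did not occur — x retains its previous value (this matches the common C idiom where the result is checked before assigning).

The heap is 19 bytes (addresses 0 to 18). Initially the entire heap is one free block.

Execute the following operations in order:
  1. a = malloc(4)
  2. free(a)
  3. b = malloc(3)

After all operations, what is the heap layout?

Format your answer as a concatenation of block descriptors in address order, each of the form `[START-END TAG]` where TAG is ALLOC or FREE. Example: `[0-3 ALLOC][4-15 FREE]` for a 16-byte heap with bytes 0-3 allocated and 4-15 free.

Op 1: a = malloc(4) -> a = 0; heap: [0-3 ALLOC][4-18 FREE]
Op 2: free(a) -> (freed a); heap: [0-18 FREE]
Op 3: b = malloc(3) -> b = 0; heap: [0-2 ALLOC][3-18 FREE]

Answer: [0-2 ALLOC][3-18 FREE]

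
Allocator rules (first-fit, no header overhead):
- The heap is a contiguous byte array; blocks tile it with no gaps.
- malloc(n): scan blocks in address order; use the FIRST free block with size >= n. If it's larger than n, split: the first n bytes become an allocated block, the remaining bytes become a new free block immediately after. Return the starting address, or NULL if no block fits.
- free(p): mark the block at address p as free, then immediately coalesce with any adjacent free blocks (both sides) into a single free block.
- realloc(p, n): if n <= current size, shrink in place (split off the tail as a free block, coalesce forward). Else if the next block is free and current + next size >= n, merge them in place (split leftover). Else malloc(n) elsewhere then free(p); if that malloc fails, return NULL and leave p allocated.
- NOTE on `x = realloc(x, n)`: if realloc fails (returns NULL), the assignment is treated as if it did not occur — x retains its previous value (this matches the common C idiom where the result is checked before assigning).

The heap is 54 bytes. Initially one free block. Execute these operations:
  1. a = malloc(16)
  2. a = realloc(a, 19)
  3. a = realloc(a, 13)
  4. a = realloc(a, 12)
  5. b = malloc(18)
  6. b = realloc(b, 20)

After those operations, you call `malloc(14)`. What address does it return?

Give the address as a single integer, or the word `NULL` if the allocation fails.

Answer: 32

Derivation:
Op 1: a = malloc(16) -> a = 0; heap: [0-15 ALLOC][16-53 FREE]
Op 2: a = realloc(a, 19) -> a = 0; heap: [0-18 ALLOC][19-53 FREE]
Op 3: a = realloc(a, 13) -> a = 0; heap: [0-12 ALLOC][13-53 FREE]
Op 4: a = realloc(a, 12) -> a = 0; heap: [0-11 ALLOC][12-53 FREE]
Op 5: b = malloc(18) -> b = 12; heap: [0-11 ALLOC][12-29 ALLOC][30-53 FREE]
Op 6: b = realloc(b, 20) -> b = 12; heap: [0-11 ALLOC][12-31 ALLOC][32-53 FREE]
malloc(14): first-fit scan over [0-11 ALLOC][12-31 ALLOC][32-53 FREE] -> 32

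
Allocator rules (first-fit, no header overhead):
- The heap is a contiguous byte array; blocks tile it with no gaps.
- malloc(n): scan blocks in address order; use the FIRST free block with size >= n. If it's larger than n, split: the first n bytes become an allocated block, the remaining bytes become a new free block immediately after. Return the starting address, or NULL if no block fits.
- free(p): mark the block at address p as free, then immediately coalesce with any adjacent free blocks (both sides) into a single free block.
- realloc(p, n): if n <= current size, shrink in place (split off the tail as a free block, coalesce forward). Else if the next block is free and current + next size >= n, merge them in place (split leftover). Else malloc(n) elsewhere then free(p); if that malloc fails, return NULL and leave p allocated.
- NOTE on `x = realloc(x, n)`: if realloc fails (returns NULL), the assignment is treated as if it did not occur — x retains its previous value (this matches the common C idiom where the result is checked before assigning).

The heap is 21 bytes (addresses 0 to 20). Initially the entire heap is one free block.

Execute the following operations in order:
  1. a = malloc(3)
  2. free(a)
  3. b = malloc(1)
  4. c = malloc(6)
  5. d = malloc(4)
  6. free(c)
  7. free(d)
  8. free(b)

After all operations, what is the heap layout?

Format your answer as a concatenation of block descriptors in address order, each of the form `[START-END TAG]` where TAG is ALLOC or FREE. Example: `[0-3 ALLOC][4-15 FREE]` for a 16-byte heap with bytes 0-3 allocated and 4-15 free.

Op 1: a = malloc(3) -> a = 0; heap: [0-2 ALLOC][3-20 FREE]
Op 2: free(a) -> (freed a); heap: [0-20 FREE]
Op 3: b = malloc(1) -> b = 0; heap: [0-0 ALLOC][1-20 FREE]
Op 4: c = malloc(6) -> c = 1; heap: [0-0 ALLOC][1-6 ALLOC][7-20 FREE]
Op 5: d = malloc(4) -> d = 7; heap: [0-0 ALLOC][1-6 ALLOC][7-10 ALLOC][11-20 FREE]
Op 6: free(c) -> (freed c); heap: [0-0 ALLOC][1-6 FREE][7-10 ALLOC][11-20 FREE]
Op 7: free(d) -> (freed d); heap: [0-0 ALLOC][1-20 FREE]
Op 8: free(b) -> (freed b); heap: [0-20 FREE]

Answer: [0-20 FREE]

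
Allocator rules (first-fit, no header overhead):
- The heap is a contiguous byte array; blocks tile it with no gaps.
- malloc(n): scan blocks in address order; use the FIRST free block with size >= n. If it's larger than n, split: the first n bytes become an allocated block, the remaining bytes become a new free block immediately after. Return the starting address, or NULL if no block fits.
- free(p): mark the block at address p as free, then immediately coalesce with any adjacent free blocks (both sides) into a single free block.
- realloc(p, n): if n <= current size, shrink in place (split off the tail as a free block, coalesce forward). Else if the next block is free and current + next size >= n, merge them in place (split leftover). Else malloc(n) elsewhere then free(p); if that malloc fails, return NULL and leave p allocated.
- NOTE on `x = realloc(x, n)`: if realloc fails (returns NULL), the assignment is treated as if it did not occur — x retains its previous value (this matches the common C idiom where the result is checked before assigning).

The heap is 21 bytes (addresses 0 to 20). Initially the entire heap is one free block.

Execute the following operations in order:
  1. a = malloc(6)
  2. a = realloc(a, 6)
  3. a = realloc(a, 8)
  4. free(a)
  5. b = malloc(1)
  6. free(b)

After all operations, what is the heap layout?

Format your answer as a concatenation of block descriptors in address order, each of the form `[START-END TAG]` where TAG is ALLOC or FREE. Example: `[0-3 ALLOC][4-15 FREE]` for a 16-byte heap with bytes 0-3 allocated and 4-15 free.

Op 1: a = malloc(6) -> a = 0; heap: [0-5 ALLOC][6-20 FREE]
Op 2: a = realloc(a, 6) -> a = 0; heap: [0-5 ALLOC][6-20 FREE]
Op 3: a = realloc(a, 8) -> a = 0; heap: [0-7 ALLOC][8-20 FREE]
Op 4: free(a) -> (freed a); heap: [0-20 FREE]
Op 5: b = malloc(1) -> b = 0; heap: [0-0 ALLOC][1-20 FREE]
Op 6: free(b) -> (freed b); heap: [0-20 FREE]

Answer: [0-20 FREE]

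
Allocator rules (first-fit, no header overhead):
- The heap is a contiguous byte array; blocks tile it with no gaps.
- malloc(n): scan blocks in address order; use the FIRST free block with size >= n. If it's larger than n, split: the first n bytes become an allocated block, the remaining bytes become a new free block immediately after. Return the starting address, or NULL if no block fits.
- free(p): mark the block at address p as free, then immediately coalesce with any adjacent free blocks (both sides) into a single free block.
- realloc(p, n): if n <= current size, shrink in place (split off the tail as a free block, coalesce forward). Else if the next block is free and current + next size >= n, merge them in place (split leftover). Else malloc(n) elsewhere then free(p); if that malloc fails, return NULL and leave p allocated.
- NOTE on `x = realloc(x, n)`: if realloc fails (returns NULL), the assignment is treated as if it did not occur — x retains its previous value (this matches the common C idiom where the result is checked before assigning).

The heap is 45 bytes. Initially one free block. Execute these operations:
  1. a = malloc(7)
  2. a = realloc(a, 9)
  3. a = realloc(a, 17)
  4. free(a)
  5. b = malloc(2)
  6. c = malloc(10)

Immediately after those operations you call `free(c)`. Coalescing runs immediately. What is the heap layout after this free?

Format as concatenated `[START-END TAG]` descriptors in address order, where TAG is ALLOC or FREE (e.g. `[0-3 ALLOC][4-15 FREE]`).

Answer: [0-1 ALLOC][2-44 FREE]

Derivation:
Op 1: a = malloc(7) -> a = 0; heap: [0-6 ALLOC][7-44 FREE]
Op 2: a = realloc(a, 9) -> a = 0; heap: [0-8 ALLOC][9-44 FREE]
Op 3: a = realloc(a, 17) -> a = 0; heap: [0-16 ALLOC][17-44 FREE]
Op 4: free(a) -> (freed a); heap: [0-44 FREE]
Op 5: b = malloc(2) -> b = 0; heap: [0-1 ALLOC][2-44 FREE]
Op 6: c = malloc(10) -> c = 2; heap: [0-1 ALLOC][2-11 ALLOC][12-44 FREE]
free(c): c = 2 -> block [2-11 ALLOC]; mark free, coalesce with adjacent free neighbors -> [0-1 ALLOC][2-44 FREE]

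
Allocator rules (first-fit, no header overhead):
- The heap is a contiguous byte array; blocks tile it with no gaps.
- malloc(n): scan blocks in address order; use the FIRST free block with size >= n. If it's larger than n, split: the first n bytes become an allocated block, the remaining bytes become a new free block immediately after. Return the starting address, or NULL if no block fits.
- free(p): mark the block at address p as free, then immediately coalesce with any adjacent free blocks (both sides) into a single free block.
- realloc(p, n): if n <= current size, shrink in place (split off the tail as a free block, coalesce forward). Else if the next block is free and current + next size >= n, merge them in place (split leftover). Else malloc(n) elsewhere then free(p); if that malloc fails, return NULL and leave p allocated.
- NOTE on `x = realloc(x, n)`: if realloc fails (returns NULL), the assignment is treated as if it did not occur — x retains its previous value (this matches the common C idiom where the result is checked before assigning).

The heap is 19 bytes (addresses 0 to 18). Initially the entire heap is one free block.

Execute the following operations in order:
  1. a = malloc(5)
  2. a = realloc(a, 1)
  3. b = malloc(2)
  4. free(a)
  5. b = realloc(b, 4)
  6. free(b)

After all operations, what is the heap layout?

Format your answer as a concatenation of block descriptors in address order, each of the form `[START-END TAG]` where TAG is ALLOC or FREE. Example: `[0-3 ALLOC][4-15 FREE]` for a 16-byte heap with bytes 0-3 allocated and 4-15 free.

Op 1: a = malloc(5) -> a = 0; heap: [0-4 ALLOC][5-18 FREE]
Op 2: a = realloc(a, 1) -> a = 0; heap: [0-0 ALLOC][1-18 FREE]
Op 3: b = malloc(2) -> b = 1; heap: [0-0 ALLOC][1-2 ALLOC][3-18 FREE]
Op 4: free(a) -> (freed a); heap: [0-0 FREE][1-2 ALLOC][3-18 FREE]
Op 5: b = realloc(b, 4) -> b = 1; heap: [0-0 FREE][1-4 ALLOC][5-18 FREE]
Op 6: free(b) -> (freed b); heap: [0-18 FREE]

Answer: [0-18 FREE]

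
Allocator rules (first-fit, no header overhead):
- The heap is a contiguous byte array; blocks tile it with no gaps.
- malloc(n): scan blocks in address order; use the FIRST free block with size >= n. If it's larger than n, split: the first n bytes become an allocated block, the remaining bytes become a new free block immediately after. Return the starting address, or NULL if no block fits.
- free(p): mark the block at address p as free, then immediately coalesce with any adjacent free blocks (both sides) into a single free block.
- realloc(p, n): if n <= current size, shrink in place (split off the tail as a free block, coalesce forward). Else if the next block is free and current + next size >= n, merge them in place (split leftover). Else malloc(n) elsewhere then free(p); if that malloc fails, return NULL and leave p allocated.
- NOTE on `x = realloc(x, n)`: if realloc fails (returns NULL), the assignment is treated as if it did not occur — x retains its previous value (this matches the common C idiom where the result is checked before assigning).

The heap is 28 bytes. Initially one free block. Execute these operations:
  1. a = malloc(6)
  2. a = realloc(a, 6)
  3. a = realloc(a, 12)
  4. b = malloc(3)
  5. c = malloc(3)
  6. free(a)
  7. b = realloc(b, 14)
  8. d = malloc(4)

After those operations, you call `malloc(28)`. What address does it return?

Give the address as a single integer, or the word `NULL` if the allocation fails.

Answer: NULL

Derivation:
Op 1: a = malloc(6) -> a = 0; heap: [0-5 ALLOC][6-27 FREE]
Op 2: a = realloc(a, 6) -> a = 0; heap: [0-5 ALLOC][6-27 FREE]
Op 3: a = realloc(a, 12) -> a = 0; heap: [0-11 ALLOC][12-27 FREE]
Op 4: b = malloc(3) -> b = 12; heap: [0-11 ALLOC][12-14 ALLOC][15-27 FREE]
Op 5: c = malloc(3) -> c = 15; heap: [0-11 ALLOC][12-14 ALLOC][15-17 ALLOC][18-27 FREE]
Op 6: free(a) -> (freed a); heap: [0-11 FREE][12-14 ALLOC][15-17 ALLOC][18-27 FREE]
Op 7: b = realloc(b, 14) -> NULL (b unchanged); heap: [0-11 FREE][12-14 ALLOC][15-17 ALLOC][18-27 FREE]
Op 8: d = malloc(4) -> d = 0; heap: [0-3 ALLOC][4-11 FREE][12-14 ALLOC][15-17 ALLOC][18-27 FREE]
malloc(28): first-fit scan over [0-3 ALLOC][4-11 FREE][12-14 ALLOC][15-17 ALLOC][18-27 FREE] -> NULL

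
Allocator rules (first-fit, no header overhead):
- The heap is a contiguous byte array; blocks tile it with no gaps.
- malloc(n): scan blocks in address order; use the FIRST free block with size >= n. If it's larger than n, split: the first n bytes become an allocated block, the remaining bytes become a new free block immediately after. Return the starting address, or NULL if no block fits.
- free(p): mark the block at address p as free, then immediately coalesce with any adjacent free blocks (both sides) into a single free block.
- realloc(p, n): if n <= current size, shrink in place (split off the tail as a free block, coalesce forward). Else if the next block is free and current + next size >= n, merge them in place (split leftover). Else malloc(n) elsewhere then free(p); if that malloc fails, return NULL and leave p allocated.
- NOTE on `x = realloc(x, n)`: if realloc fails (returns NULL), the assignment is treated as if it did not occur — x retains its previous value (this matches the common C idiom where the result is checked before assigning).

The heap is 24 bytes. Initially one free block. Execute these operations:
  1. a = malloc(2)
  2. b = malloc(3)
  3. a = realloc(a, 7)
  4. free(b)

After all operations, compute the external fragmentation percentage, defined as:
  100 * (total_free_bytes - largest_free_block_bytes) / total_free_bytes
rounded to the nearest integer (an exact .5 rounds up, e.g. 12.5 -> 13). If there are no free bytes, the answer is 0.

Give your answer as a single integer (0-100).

Answer: 29

Derivation:
Op 1: a = malloc(2) -> a = 0; heap: [0-1 ALLOC][2-23 FREE]
Op 2: b = malloc(3) -> b = 2; heap: [0-1 ALLOC][2-4 ALLOC][5-23 FREE]
Op 3: a = realloc(a, 7) -> a = 5; heap: [0-1 FREE][2-4 ALLOC][5-11 ALLOC][12-23 FREE]
Op 4: free(b) -> (freed b); heap: [0-4 FREE][5-11 ALLOC][12-23 FREE]
Free blocks: [5 12] total_free=17 largest=12 -> 100*(17-12)/17 = 500/17 ≈ 29.412 -> rounds to 29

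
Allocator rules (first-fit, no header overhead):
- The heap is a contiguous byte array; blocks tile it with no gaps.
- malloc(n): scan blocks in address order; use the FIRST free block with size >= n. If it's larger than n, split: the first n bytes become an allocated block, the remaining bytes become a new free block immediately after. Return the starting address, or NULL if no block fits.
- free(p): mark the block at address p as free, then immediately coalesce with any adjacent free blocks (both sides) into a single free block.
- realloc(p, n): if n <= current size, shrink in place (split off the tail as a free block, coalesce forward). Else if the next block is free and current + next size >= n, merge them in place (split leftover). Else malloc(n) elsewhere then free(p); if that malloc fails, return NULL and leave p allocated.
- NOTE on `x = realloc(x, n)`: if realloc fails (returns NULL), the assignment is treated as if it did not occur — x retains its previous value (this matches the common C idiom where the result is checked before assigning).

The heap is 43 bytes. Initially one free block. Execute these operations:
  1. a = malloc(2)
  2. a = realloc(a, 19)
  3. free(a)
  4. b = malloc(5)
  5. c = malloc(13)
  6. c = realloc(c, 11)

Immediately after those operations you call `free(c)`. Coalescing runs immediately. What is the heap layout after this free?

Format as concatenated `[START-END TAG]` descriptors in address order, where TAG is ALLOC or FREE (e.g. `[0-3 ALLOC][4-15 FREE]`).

Answer: [0-4 ALLOC][5-42 FREE]

Derivation:
Op 1: a = malloc(2) -> a = 0; heap: [0-1 ALLOC][2-42 FREE]
Op 2: a = realloc(a, 19) -> a = 0; heap: [0-18 ALLOC][19-42 FREE]
Op 3: free(a) -> (freed a); heap: [0-42 FREE]
Op 4: b = malloc(5) -> b = 0; heap: [0-4 ALLOC][5-42 FREE]
Op 5: c = malloc(13) -> c = 5; heap: [0-4 ALLOC][5-17 ALLOC][18-42 FREE]
Op 6: c = realloc(c, 11) -> c = 5; heap: [0-4 ALLOC][5-15 ALLOC][16-42 FREE]
free(c): c = 5 -> block [5-15 ALLOC]; mark free, coalesce with adjacent free neighbors -> [0-4 ALLOC][5-42 FREE]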